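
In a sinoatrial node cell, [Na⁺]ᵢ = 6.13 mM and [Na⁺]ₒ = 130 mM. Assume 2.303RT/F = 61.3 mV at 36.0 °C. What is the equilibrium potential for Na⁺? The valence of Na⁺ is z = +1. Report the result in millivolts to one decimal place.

81.3 mV

E = (61.3/z) · log₁₀([Na⁺]_out/[Na⁺]_in) with z = +1.
= (61.3/1) · log₁₀(130/6.13) = 61.30 · log₁₀(21.21)
= 61.30 · (1.3265) = 81.31 mV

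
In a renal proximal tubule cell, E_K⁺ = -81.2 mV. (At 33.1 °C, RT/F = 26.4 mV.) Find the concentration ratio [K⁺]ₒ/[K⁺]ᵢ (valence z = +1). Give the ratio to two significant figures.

0.046

ln([out]/[in]) = E·z/(26.4) = -81.2 × 1 / 26.4 = -3.0758
[out]/[in] = e^(-3.0758) = 0.04615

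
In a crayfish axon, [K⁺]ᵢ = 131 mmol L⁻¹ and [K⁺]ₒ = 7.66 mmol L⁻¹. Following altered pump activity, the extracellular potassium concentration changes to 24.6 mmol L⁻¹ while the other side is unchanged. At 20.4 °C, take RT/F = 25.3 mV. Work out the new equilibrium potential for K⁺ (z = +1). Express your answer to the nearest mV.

After the shift: [K⁺]_out = 24.6, [K⁺]_in = 131 mmol L⁻¹.
E_new = (25.3/1)·ln(24.6/131) = 25.30 · (-1.6725) = -42.31 mV

-42 mV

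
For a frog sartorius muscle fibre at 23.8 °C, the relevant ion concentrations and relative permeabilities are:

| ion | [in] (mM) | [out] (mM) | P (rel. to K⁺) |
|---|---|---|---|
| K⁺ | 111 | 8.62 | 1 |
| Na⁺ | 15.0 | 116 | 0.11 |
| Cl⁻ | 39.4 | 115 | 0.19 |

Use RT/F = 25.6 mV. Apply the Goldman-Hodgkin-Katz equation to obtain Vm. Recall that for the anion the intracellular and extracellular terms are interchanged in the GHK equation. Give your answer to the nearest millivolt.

Vm = 25.6 · ln[(Σ P·[cation]ₒ + Σ P·[anion]ᵢ) / (Σ P·[cation]ᵢ + Σ P·[anion]ₒ)]
Numerator = 1×8.62 + 0.11×116 + 0.19×39.4 = 28.87
Denominator = 1×111 + 0.11×15.0 + 0.19×115 = 134.5
Vm = 25.6 · ln(0.21462) = 25.6 × (-1.5389) = -39.40 mV

-39 mV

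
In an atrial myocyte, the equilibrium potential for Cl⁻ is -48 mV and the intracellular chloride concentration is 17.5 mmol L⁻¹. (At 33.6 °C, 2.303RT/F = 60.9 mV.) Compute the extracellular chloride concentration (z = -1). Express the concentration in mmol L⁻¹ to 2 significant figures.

110 mmol L⁻¹

Nernst: E = (60.9/-1) · log₁₀([out]/[in]), so log₁₀([out]/[in]) = -48.0 × -1 / 60.9 = 0.7882.
[out]/[in] = 10^(0.7882) = 6.14.
[out] = 6.14 × 17.5 = 107.5 mmol L⁻¹.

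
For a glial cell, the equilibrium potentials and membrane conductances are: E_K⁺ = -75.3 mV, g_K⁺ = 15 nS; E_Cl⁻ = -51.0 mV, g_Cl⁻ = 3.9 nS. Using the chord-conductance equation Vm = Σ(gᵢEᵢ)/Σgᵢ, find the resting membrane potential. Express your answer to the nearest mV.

Σ gᵢEᵢ = 15·(-75.3) + 3.9·(-51.0) = -1328.40
Σ gᵢ = 15 + 3.9 = 18.9
Vm = -1328.40 / 18.9 = -70.29 mV

-70 mV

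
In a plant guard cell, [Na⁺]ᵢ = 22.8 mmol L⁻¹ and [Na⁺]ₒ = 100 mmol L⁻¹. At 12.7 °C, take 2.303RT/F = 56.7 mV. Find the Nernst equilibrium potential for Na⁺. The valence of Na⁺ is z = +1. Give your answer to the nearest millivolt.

E = (56.7/z) · log₁₀([Na⁺]_out/[Na⁺]_in) with z = +1.
= (56.7/1) · log₁₀(100/22.8) = 56.70 · log₁₀(4.386)
= 56.70 · (0.6421) = 36.41 mV

36 mV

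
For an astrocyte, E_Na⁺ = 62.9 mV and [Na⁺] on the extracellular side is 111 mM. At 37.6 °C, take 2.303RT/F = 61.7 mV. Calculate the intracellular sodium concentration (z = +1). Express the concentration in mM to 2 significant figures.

Nernst: E = (61.7/1) · log₁₀([out]/[in]), so log₁₀([out]/[in]) = 62.9 × 1 / 61.7 = 1.0194.
[out]/[in] = 10^(1.0194) = 10.46.
[in] = 111 / 10.46 = 10.61 mM.

11 mM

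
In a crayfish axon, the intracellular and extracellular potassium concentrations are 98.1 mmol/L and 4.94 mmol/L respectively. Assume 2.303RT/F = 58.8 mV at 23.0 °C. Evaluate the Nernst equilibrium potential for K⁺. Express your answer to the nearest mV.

E = (58.8/z) · log₁₀([K⁺]_out/[K⁺]_in) with z = +1.
= (58.8/1) · log₁₀(4.94/98.1) = 58.80 · log₁₀(0.05036)
= 58.80 · (-1.2979) = -76.32 mV

-76 mV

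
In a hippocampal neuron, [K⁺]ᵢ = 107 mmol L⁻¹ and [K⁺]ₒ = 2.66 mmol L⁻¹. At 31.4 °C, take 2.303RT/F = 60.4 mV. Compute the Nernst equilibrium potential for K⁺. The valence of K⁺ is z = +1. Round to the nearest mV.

E = (60.4/z) · log₁₀([K⁺]_out/[K⁺]_in) with z = +1.
= (60.4/1) · log₁₀(2.66/107) = 60.40 · log₁₀(0.02486)
= 60.40 · (-1.6045) = -96.91 mV

-97 mV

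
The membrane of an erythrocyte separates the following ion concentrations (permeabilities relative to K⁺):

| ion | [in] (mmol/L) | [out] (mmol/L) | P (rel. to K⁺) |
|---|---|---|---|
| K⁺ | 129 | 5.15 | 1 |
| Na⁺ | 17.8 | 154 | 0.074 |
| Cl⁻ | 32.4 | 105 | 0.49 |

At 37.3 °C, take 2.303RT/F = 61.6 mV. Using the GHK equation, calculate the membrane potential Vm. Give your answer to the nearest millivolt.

Vm = 61.6 · log₁₀[(Σ P·[cation]ₒ + Σ P·[anion]ᵢ) / (Σ P·[cation]ᵢ + Σ P·[anion]ₒ)]
Numerator = 1×5.15 + 0.074×154 + 0.49×32.4 = 32.42
Denominator = 1×129 + 0.074×17.8 + 0.49×105 = 181.8
Vm = 61.6 · log₁₀(0.17837) = 61.6 × (-0.7487) = -46.12 mV

-46 mV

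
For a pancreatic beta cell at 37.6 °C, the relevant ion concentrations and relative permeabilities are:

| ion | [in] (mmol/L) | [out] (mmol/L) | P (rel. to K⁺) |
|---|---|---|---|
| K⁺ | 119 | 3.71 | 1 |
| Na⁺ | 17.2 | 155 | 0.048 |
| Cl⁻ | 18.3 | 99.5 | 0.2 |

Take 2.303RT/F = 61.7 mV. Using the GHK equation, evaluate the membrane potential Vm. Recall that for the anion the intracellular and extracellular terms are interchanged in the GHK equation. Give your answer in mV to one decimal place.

Vm = 61.7 · log₁₀[(Σ P·[cation]ₒ + Σ P·[anion]ᵢ) / (Σ P·[cation]ᵢ + Σ P·[anion]ₒ)]
Numerator = 1×3.71 + 0.048×155 + 0.2×18.3 = 14.81
Denominator = 1×119 + 0.048×17.2 + 0.2×99.5 = 139.7
Vm = 61.7 · log₁₀(0.10599) = 61.7 × (-0.9747) = -60.14 mV

-60.1 mV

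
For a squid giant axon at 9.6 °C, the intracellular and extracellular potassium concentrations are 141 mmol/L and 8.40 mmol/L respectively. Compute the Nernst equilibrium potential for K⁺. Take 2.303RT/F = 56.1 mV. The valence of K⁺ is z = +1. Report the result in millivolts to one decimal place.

-68.7 mV

E = (56.1/z) · log₁₀([K⁺]_out/[K⁺]_in) with z = +1.
= (56.1/1) · log₁₀(8.40/141) = 56.10 · log₁₀(0.05957)
= 56.10 · (-1.2249) = -68.72 mV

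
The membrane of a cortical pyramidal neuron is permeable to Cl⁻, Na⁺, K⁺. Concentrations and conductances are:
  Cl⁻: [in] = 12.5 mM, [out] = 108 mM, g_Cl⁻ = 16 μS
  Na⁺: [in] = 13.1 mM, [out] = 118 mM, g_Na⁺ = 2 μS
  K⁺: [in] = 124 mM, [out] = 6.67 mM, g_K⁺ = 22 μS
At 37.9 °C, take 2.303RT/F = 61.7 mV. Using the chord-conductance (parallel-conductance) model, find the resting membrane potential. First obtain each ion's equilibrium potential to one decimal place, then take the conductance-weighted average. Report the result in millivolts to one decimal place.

E_Cl⁻ = (61.7/-1)·log₁₀(108/12.5) = -57.8 mV
E_Na⁺ = (61.7/1)·log₁₀(118/13.1) = 58.9 mV
E_K⁺ = (61.7/1)·log₁₀(6.67/124) = -78.3 mV
Vm = (Σ gᵢEᵢ)/(Σ gᵢ) = (16·-57.8 + 2·58.9 + 22·-78.3) / (16 + 2 + 22)
= -2529.60 / 40 = -63.24 mV

-63.2 mV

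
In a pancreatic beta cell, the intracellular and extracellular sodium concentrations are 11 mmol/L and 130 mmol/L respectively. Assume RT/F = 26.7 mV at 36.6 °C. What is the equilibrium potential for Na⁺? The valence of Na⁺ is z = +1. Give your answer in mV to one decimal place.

65.9 mV

E = (26.7/z) · ln([Na⁺]_out/[Na⁺]_in) with z = +1.
= (26.7/1) · ln(130/11) = 26.70 · ln(11.82)
= 26.70 · (2.4696) = 65.94 mV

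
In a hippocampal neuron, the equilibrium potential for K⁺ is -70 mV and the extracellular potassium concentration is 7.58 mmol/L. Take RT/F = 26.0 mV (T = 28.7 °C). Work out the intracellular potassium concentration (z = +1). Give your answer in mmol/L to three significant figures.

Nernst: E = (26.0/1) · ln([out]/[in]), so ln([out]/[in]) = -70.0 × 1 / 26.0 = -2.6923.
[out]/[in] = e^(-2.6923) = 0.06772.
[in] = 7.58 / 0.06772 = 111.9 mmol/L.

112 mmol/L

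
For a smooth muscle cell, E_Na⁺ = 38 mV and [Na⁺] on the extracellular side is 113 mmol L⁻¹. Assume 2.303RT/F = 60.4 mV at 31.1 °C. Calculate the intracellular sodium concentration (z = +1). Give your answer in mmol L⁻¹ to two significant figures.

Nernst: E = (60.4/1) · log₁₀([out]/[in]), so log₁₀([out]/[in]) = 38.0 × 1 / 60.4 = 0.6291.
[out]/[in] = 10^(0.6291) = 4.257.
[in] = 113 / 4.257 = 26.54 mmol L⁻¹.

27 mmol L⁻¹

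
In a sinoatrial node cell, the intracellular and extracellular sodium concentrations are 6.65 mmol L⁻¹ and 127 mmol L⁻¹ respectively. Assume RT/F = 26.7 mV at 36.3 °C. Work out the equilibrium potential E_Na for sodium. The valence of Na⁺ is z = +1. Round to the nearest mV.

79 mV

E = (26.7/z) · ln([Na⁺]_out/[Na⁺]_in) with z = +1.
= (26.7/1) · ln(127/6.65) = 26.70 · ln(19.1)
= 26.70 · (2.9496) = 78.75 mV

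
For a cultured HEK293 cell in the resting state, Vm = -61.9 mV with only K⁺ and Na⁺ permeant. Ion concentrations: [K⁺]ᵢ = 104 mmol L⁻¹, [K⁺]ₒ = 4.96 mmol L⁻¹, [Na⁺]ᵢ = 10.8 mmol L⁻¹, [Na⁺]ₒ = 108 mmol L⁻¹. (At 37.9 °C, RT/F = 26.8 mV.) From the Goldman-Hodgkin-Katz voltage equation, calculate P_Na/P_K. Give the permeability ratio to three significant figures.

0.0502

Let α = P_Na/P_K. GHK: Vm = 26.8·ln[(Kₒ + α·Naₒ)/(Kᵢ + α·Naᵢ)].
e^(Vm/26.8) = e^(-61.9/26.8) = 0.099291
So 0.099291·(Kᵢ + α·Naᵢ) = Kₒ + α·Naₒ → α = (0.099291·104.0 − 4.96) / (108.0 − 0.099291·10.8)
α = (10.33 − 4.96) / (108.0 − 1.072) = 5.366/106.9 = 0.05019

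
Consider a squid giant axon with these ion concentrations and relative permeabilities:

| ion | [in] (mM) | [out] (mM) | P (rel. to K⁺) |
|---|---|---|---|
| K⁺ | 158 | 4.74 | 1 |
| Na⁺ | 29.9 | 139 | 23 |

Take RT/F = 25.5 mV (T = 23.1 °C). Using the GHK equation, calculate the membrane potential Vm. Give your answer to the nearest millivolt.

34 mV

Vm = 25.5 · ln[(Σ P·[cation]ₒ + Σ P·[anion]ᵢ) / (Σ P·[cation]ᵢ + Σ P·[anion]ₒ)]
Numerator = 1×4.74 + 23×139 = 3202
Denominator = 1×158 + 23×29.9 = 845.7
Vm = 25.5 · ln(3.7859) = 25.5 × (1.3313) = 33.95 mV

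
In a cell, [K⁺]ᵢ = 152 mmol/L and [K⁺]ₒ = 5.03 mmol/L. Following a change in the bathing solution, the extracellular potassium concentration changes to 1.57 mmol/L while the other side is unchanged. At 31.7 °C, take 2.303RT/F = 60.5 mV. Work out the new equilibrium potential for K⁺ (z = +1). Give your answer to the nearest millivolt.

After the shift: [K⁺]_out = 1.57, [K⁺]_in = 152 mmol/L.
E_new = (60.5/1)·log₁₀(1.57/152) = 60.50 · (-1.9859) = -120.15 mV

-120 mV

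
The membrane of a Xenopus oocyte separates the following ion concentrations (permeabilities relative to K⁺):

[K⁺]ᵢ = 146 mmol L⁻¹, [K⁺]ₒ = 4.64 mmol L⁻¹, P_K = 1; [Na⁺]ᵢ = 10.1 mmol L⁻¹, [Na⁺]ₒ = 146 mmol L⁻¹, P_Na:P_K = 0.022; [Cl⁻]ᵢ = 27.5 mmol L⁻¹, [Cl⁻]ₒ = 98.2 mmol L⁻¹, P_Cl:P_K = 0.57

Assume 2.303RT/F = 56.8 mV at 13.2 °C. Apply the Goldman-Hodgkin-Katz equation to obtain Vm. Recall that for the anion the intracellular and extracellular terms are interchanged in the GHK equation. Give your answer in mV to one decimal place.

Vm = 56.8 · log₁₀[(Σ P·[cation]ₒ + Σ P·[anion]ᵢ) / (Σ P·[cation]ᵢ + Σ P·[anion]ₒ)]
Numerator = 1×4.64 + 0.022×146 + 0.57×27.5 = 23.53
Denominator = 1×146 + 0.022×10.1 + 0.57×98.2 = 202.2
Vm = 56.8 · log₁₀(0.11636) = 56.8 × (-0.9342) = -53.06 mV

-53.1 mV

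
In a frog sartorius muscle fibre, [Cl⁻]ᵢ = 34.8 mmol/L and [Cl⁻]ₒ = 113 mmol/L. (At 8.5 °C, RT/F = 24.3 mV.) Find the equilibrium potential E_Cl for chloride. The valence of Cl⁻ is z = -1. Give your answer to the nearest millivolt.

-29 mV

E = (24.3/z) · ln([Cl⁻]_out/[Cl⁻]_in) with z = -1.
For an anion, dividing by z = -1 reverses the sign.
= (24.3/-1) · ln(113/34.8) = -24.30 · ln(3.247)
= -24.30 · (1.1778) = -28.62 mV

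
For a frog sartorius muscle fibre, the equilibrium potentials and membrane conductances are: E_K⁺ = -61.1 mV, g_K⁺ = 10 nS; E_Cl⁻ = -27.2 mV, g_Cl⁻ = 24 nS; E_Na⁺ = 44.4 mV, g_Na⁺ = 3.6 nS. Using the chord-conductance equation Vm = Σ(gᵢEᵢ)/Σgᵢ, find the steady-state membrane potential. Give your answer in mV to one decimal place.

-29.4 mV

Σ gᵢEᵢ = 10·(-61.1) + 24·(-27.2) + 3.6·(44.4) = -1103.96
Σ gᵢ = 10 + 24 + 3.6 = 37.6
Vm = -1103.96 / 37.6 = -29.36 mV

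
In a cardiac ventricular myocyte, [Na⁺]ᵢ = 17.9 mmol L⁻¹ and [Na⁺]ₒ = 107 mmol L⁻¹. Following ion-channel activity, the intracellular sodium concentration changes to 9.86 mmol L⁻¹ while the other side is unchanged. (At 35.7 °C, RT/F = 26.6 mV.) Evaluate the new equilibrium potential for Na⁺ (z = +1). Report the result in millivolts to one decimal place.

63.4 mV

After the shift: [Na⁺]_out = 107, [Na⁺]_in = 9.86 mmol L⁻¹.
E_new = (26.6/1)·ln(107/9.86) = 26.60 · (2.3843) = 63.42 mV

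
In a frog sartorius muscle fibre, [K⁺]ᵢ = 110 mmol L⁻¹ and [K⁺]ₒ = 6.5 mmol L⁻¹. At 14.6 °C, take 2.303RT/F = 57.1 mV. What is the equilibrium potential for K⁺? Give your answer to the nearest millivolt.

E = (57.1/z) · log₁₀([K⁺]_out/[K⁺]_in) with z = +1.
= (57.1/1) · log₁₀(6.5/110) = 57.10 · log₁₀(0.05909)
= 57.10 · (-1.2285) = -70.15 mV

-70 mV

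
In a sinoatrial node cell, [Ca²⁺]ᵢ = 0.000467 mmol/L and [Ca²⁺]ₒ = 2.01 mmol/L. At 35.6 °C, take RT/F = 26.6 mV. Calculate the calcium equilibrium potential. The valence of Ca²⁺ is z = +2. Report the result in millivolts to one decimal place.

111.3 mV

E = (26.6/z) · ln([Ca²⁺]_out/[Ca²⁺]_in) with z = +2.
= (26.6/2) · ln(2.01/0.000467) = 13.30 · ln(4304)
= 13.30 · (8.3673) = 111.29 mV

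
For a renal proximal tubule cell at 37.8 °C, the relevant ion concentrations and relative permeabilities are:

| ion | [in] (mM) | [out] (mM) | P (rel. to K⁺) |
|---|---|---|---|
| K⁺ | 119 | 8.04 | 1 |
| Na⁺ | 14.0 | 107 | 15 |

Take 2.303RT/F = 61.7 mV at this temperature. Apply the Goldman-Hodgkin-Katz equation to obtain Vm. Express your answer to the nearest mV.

43 mV

Vm = 61.7 · log₁₀[(Σ P·[cation]ₒ + Σ P·[anion]ᵢ) / (Σ P·[cation]ᵢ + Σ P·[anion]ₒ)]
Numerator = 1×8.04 + 15×107 = 1613
Denominator = 1×119 + 15×14.0 = 329
Vm = 61.7 · log₁₀(4.9029) = 61.7 × (0.6904) = 42.60 mV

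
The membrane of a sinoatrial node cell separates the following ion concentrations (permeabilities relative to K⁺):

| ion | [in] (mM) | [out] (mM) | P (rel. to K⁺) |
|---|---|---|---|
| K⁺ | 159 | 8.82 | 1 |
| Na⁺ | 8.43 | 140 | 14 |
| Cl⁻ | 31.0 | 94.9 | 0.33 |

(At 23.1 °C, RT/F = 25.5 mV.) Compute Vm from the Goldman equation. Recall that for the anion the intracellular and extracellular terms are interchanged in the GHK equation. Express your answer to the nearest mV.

Vm = 25.5 · ln[(Σ P·[cation]ₒ + Σ P·[anion]ᵢ) / (Σ P·[cation]ᵢ + Σ P·[anion]ₒ)]
Numerator = 1×8.82 + 14×140 + 0.33×31.0 = 1979
Denominator = 1×159 + 14×8.43 + 0.33×94.9 = 308.3
Vm = 25.5 · ln(6.4185) = 25.5 × (1.8592) = 47.41 mV

47 mV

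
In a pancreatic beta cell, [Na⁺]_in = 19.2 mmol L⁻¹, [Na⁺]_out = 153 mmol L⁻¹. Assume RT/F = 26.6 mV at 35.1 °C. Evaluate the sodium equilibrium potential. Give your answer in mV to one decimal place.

E = (26.6/z) · ln([Na⁺]_out/[Na⁺]_in) with z = +1.
= (26.6/1) · ln(153/19.2) = 26.60 · ln(7.969)
= 26.60 · (2.0755) = 55.21 mV

55.2 mV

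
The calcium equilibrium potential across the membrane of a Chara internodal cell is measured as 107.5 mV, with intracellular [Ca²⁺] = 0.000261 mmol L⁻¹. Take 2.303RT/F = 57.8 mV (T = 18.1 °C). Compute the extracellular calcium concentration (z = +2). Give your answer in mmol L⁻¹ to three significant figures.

Nernst: E = (57.8/2) · log₁₀([out]/[in]), so log₁₀([out]/[in]) = 107.5 × 2 / 57.8 = 3.7197.
[out]/[in] = 10^(3.7197) = 5245.
[out] = 5245 × 0.000261 = 1.369 mmol L⁻¹.

1.37 mmol L⁻¹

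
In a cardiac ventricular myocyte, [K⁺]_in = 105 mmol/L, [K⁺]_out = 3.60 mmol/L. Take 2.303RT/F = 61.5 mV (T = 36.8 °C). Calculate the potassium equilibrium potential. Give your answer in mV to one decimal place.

E = (61.5/z) · log₁₀([K⁺]_out/[K⁺]_in) with z = +1.
= (61.5/1) · log₁₀(3.60/105) = 61.50 · log₁₀(0.03429)
= 61.50 · (-1.4649) = -90.09 mV

-90.1 mV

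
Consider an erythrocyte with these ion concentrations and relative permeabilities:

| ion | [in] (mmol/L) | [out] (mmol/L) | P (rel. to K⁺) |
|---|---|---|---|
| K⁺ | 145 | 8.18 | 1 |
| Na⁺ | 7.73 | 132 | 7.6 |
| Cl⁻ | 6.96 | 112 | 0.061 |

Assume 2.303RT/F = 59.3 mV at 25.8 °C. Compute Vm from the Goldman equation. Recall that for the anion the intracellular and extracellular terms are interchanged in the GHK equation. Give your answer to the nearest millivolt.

40 mV

Vm = 59.3 · log₁₀[(Σ P·[cation]ₒ + Σ P·[anion]ᵢ) / (Σ P·[cation]ᵢ + Σ P·[anion]ₒ)]
Numerator = 1×8.18 + 7.6×132 + 0.061×6.96 = 1012
Denominator = 1×145 + 7.6×7.73 + 0.061×112 = 210.6
Vm = 59.3 · log₁₀(4.8048) = 59.3 × (0.6817) = 40.42 mV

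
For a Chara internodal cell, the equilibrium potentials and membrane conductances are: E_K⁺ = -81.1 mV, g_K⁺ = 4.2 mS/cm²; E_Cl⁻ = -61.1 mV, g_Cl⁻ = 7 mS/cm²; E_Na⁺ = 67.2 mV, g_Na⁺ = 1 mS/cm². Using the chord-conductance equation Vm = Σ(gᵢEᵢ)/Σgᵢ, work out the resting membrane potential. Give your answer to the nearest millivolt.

-57 mV

Σ gᵢEᵢ = 4.2·(-81.1) + 7·(-61.1) + 1·(67.2) = -701.12
Σ gᵢ = 4.2 + 7 + 1 = 12.2
Vm = -701.12 / 12.2 = -57.47 mV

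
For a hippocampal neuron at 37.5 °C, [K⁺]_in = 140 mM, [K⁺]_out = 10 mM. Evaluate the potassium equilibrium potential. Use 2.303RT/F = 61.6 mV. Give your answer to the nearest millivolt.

-71 mV

E = (61.6/z) · log₁₀([K⁺]_out/[K⁺]_in) with z = +1.
= (61.6/1) · log₁₀(10/140) = 61.60 · log₁₀(0.07143)
= 61.60 · (-1.1461) = -70.60 mV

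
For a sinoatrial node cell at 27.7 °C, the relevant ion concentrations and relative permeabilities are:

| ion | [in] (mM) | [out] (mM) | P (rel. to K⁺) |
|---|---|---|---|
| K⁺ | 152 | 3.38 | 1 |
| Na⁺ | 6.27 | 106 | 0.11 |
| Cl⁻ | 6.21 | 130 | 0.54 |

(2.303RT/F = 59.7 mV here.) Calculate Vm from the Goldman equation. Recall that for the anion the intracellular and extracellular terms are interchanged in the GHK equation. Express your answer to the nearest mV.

Vm = 59.7 · log₁₀[(Σ P·[cation]ₒ + Σ P·[anion]ᵢ) / (Σ P·[cation]ᵢ + Σ P·[anion]ₒ)]
Numerator = 1×3.38 + 0.11×106 + 0.54×6.21 = 18.39
Denominator = 1×152 + 0.11×6.27 + 0.54×130 = 222.9
Vm = 59.7 · log₁₀(0.082522) = 59.7 × (-1.0834) = -64.68 mV

-65 mV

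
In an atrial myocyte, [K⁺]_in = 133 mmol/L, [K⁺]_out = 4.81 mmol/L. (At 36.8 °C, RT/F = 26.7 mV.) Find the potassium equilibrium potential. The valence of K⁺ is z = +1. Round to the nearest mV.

E = (26.7/z) · ln([K⁺]_out/[K⁺]_in) with z = +1.
= (26.7/1) · ln(4.81/133) = 26.70 · ln(0.03617)
= 26.70 · (-3.3197) = -88.63 mV

-89 mV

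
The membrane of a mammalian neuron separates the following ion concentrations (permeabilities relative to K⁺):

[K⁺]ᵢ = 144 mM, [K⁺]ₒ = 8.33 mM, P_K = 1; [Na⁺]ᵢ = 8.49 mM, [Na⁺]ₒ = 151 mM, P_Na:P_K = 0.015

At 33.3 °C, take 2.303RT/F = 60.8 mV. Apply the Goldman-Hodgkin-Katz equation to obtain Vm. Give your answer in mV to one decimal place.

Vm = 60.8 · log₁₀[(Σ P·[cation]ₒ + Σ P·[anion]ᵢ) / (Σ P·[cation]ᵢ + Σ P·[anion]ₒ)]
Numerator = 1×8.33 + 0.015×151 = 10.6
Denominator = 1×144 + 0.015×8.49 = 144.1
Vm = 60.8 · log₁₀(0.073511) = 60.8 × (-1.1336) = -68.93 mV

-68.9 mV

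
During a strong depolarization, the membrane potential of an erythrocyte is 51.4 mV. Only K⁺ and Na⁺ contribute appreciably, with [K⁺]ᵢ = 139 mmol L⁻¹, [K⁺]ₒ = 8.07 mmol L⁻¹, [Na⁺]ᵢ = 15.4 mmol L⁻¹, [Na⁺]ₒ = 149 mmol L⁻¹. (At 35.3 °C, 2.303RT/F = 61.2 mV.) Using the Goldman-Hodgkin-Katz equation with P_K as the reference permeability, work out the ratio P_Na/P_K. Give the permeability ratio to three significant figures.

22.4

Let α = P_Na/P_K. GHK: Vm = 61.2·log₁₀[(Kₒ + α·Naₒ)/(Kᵢ + α·Naᵢ)].
10^(Vm/61.2) = 10^(51.4/61.2) = 6.9162
So 6.9162·(Kᵢ + α·Naᵢ) = Kₒ + α·Naₒ → α = (6.9162·139.0 − 8.07) / (149.0 − 6.9162·15.4)
α = (961.4 − 8.07) / (149.0 − 106.5) = 953.3/42.49 = 22.44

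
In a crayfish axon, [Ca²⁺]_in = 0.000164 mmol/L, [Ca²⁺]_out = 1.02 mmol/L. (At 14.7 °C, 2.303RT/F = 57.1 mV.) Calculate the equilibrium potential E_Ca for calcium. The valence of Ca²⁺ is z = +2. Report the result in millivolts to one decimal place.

E = (57.1/z) · log₁₀([Ca²⁺]_out/[Ca²⁺]_in) with z = +2.
= (57.1/2) · log₁₀(1.02/0.000164) = 28.55 · log₁₀(6220)
= 28.55 · (3.7938) = 108.31 mV

108.3 mV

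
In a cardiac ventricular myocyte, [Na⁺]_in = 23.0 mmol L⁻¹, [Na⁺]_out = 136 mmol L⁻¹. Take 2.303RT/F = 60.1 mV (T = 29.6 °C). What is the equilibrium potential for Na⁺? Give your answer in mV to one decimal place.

46.4 mV

E = (60.1/z) · log₁₀([Na⁺]_out/[Na⁺]_in) with z = +1.
= (60.1/1) · log₁₀(136/23.0) = 60.10 · log₁₀(5.913)
= 60.10 · (0.7718) = 46.39 mV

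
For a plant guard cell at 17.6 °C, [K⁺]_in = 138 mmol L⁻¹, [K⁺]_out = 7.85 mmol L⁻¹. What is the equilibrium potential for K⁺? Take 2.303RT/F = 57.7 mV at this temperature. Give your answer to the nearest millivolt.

E = (57.7/z) · log₁₀([K⁺]_out/[K⁺]_in) with z = +1.
= (57.7/1) · log₁₀(7.85/138) = 57.70 · log₁₀(0.05688)
= 57.70 · (-1.2450) = -71.84 mV

-72 mV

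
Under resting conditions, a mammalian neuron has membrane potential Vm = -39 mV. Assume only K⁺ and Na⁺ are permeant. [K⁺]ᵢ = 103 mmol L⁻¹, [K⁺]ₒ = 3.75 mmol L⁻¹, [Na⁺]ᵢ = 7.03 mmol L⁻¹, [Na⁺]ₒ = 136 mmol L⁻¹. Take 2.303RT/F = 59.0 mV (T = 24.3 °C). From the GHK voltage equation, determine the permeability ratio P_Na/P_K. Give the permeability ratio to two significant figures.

Let α = P_Na/P_K. GHK: Vm = 59.0·log₁₀[(Kₒ + α·Naₒ)/(Kᵢ + α·Naᵢ)].
10^(Vm/59.0) = 10^(-39.0/59.0) = 0.21826
So 0.21826·(Kᵢ + α·Naᵢ) = Kₒ + α·Naₒ → α = (0.21826·103.0 − 3.75) / (136.0 − 0.21826·7.03)
α = (22.48 − 3.75) / (136.0 − 1.534) = 18.73/134.5 = 0.1393

0.14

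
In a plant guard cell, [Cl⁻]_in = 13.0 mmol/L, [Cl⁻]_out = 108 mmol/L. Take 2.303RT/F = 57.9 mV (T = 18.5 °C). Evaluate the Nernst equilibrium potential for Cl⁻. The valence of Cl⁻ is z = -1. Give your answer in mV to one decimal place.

-53.2 mV

E = (57.9/z) · log₁₀([Cl⁻]_out/[Cl⁻]_in) with z = -1.
For an anion, dividing by z = -1 reverses the sign.
= (57.9/-1) · log₁₀(108/13.0) = -57.90 · log₁₀(8.308)
= -57.90 · (0.9195) = -53.24 mV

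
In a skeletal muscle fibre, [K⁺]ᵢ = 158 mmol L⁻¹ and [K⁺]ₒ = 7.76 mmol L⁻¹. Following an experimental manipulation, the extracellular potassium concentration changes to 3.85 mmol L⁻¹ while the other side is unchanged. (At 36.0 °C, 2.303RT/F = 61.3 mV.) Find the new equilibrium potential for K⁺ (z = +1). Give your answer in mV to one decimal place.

After the shift: [K⁺]_out = 3.85, [K⁺]_in = 158 mmol L⁻¹.
E_new = (61.3/1)·log₁₀(3.85/158) = 61.30 · (-1.6132) = -98.89 mV

-98.9 mV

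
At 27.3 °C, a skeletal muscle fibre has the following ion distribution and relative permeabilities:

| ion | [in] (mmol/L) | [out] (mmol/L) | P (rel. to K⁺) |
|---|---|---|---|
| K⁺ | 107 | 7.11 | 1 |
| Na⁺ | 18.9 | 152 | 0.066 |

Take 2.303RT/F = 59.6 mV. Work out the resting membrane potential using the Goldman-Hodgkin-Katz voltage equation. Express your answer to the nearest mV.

-48 mV

Vm = 59.6 · log₁₀[(Σ P·[cation]ₒ + Σ P·[anion]ᵢ) / (Σ P·[cation]ᵢ + Σ P·[anion]ₒ)]
Numerator = 1×7.11 + 0.066×152 = 17.14
Denominator = 1×107 + 0.066×18.9 = 108.2
Vm = 59.6 · log₁₀(0.15836) = 59.6 × (-0.8004) = -47.70 mV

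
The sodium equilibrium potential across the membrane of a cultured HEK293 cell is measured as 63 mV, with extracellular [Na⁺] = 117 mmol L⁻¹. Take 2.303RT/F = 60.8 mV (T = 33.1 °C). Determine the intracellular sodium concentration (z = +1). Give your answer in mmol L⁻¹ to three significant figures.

10.8 mmol L⁻¹

Nernst: E = (60.8/1) · log₁₀([out]/[in]), so log₁₀([out]/[in]) = 63.0 × 1 / 60.8 = 1.0362.
[out]/[in] = 10^(1.0362) = 10.87.
[in] = 117 / 10.87 = 10.76 mmol L⁻¹.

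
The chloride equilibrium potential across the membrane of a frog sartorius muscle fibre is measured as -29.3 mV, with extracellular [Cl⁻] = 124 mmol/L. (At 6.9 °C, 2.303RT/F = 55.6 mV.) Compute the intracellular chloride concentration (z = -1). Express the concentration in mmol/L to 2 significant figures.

37 mmol/L

Nernst: E = (55.6/-1) · log₁₀([out]/[in]), so log₁₀([out]/[in]) = -29.3 × -1 / 55.6 = 0.5270.
[out]/[in] = 10^(0.5270) = 3.365.
[in] = 124 / 3.365 = 36.85 mmol/L.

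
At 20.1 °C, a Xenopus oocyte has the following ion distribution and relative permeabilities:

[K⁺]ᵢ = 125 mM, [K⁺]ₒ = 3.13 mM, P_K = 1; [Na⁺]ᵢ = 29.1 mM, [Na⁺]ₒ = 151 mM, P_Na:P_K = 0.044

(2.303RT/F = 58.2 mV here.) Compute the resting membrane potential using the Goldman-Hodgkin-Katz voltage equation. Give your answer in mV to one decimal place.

Vm = 58.2 · log₁₀[(Σ P·[cation]ₒ + Σ P·[anion]ᵢ) / (Σ P·[cation]ᵢ + Σ P·[anion]ₒ)]
Numerator = 1×3.13 + 0.044×151 = 9.774
Denominator = 1×125 + 0.044×29.1 = 126.3
Vm = 58.2 · log₁₀(0.077399) = 58.2 × (-1.1113) = -64.68 mV

-64.7 mV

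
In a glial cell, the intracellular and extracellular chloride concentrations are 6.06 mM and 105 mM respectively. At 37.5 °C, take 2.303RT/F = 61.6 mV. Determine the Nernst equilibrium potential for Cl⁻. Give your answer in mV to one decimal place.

-76.3 mV

E = (61.6/z) · log₁₀([Cl⁻]_out/[Cl⁻]_in) with z = -1.
For an anion, dividing by z = -1 reverses the sign.
= (61.6/-1) · log₁₀(105/6.06) = -61.60 · log₁₀(17.33)
= -61.60 · (1.2387) = -76.30 mV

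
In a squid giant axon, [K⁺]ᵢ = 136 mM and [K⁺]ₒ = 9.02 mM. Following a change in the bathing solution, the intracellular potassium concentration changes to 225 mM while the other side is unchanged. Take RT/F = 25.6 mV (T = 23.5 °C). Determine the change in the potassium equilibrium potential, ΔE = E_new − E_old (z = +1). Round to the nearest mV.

E_old = (25.6/1)·ln(9.02/136) = -69.46 mV
E_new = (25.6/1)·ln(9.02/225) = -82.35 mV
ΔE = -82.35 − (-69.46) = -12.89 mV

-13 mV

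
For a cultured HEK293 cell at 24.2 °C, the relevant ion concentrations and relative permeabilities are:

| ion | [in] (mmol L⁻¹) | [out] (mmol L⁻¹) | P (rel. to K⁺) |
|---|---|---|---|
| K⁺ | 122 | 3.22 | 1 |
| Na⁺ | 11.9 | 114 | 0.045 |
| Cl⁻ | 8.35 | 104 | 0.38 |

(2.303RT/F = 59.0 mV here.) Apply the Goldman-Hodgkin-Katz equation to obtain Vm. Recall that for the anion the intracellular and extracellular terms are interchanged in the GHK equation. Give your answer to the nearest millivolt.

Vm = 59.0 · log₁₀[(Σ P·[cation]ₒ + Σ P·[anion]ᵢ) / (Σ P·[cation]ᵢ + Σ P·[anion]ₒ)]
Numerator = 1×3.22 + 0.045×114 + 0.38×8.35 = 11.52
Denominator = 1×122 + 0.045×11.9 + 0.38×104 = 162.1
Vm = 59.0 · log₁₀(0.071105) = 59.0 × (-1.1481) = -67.74 mV

-68 mV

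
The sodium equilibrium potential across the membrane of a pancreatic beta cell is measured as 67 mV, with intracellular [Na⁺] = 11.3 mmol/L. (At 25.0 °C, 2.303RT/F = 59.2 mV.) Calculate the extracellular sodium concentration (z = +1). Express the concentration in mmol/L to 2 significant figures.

Nernst: E = (59.2/1) · log₁₀([out]/[in]), so log₁₀([out]/[in]) = 67.0 × 1 / 59.2 = 1.1318.
[out]/[in] = 10^(1.1318) = 13.54.
[out] = 13.54 × 11.3 = 153.1 mmol/L.

150 mmol/L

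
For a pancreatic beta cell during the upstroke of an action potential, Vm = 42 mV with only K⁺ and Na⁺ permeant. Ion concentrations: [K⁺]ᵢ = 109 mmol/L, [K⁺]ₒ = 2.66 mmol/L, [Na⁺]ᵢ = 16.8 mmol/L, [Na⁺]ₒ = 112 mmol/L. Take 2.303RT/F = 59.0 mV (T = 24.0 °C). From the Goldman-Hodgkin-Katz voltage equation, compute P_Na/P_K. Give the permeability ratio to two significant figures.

Let α = P_Na/P_K. GHK: Vm = 59.0·log₁₀[(Kₒ + α·Naₒ)/(Kᵢ + α·Naᵢ)].
10^(Vm/59.0) = 10^(42.0/59.0) = 5.1507
So 5.1507·(Kᵢ + α·Naᵢ) = Kₒ + α·Naₒ → α = (5.1507·109.0 − 2.66) / (112.0 − 5.1507·16.8)
α = (561.4 − 2.66) / (112.0 − 86.53) = 558.8/25.47 = 21.94

22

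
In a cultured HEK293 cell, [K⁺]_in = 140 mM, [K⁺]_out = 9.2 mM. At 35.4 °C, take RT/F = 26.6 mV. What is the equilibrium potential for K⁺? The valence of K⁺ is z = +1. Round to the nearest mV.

E = (26.6/z) · ln([K⁺]_out/[K⁺]_in) with z = +1.
= (26.6/1) · ln(9.2/140) = 26.60 · ln(0.06571)
= 26.60 · (-2.7224) = -72.42 mV

-72 mV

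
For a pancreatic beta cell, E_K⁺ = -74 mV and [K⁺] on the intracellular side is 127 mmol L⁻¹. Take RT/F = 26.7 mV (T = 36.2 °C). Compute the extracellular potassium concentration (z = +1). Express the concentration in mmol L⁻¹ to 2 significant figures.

7.9 mmol L⁻¹

Nernst: E = (26.7/1) · ln([out]/[in]), so ln([out]/[in]) = -74.0 × 1 / 26.7 = -2.7715.
[out]/[in] = e^(-2.7715) = 0.06257.
[out] = 0.06257 × 127 = 7.946 mmol L⁻¹.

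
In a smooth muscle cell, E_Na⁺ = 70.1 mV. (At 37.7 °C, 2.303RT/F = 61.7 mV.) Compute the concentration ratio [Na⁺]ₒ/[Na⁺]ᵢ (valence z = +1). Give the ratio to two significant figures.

log₁₀([out]/[in]) = E·z/(61.7) = 70.1 × 1 / 61.7 = 1.1361
[out]/[in] = 10^(1.1361) = 13.68

14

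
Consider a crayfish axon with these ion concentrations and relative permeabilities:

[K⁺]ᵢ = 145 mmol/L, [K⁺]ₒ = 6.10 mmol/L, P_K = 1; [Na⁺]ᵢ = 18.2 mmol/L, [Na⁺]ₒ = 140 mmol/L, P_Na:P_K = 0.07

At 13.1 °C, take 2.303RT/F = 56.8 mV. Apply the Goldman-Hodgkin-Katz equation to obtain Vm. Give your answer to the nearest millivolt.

-55 mV

Vm = 56.8 · log₁₀[(Σ P·[cation]ₒ + Σ P·[anion]ᵢ) / (Σ P·[cation]ᵢ + Σ P·[anion]ₒ)]
Numerator = 1×6.10 + 0.07×140 = 15.9
Denominator = 1×145 + 0.07×18.2 = 146.3
Vm = 56.8 · log₁₀(0.1087) = 56.8 × (-0.9638) = -54.74 mV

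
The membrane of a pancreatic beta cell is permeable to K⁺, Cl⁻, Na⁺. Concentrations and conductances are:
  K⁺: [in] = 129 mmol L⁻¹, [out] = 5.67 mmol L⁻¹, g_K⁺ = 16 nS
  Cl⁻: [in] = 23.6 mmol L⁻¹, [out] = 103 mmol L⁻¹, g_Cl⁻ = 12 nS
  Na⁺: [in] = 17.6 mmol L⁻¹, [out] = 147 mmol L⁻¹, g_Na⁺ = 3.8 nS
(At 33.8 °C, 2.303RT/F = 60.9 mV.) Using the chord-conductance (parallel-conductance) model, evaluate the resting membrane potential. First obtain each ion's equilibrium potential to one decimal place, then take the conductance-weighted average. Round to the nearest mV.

-50 mV

E_K⁺ = (60.9/1)·log₁₀(5.67/129) = -82.6 mV
E_Cl⁻ = (60.9/-1)·log₁₀(103/23.6) = -39.0 mV
E_Na⁺ = (60.9/1)·log₁₀(147/17.6) = 56.1 mV
Vm = (Σ gᵢEᵢ)/(Σ gᵢ) = (16·-82.6 + 12·-39.0 + 3.8·56.1) / (16 + 12 + 3.8)
= -1576.42 / 31.8 = -49.57 mV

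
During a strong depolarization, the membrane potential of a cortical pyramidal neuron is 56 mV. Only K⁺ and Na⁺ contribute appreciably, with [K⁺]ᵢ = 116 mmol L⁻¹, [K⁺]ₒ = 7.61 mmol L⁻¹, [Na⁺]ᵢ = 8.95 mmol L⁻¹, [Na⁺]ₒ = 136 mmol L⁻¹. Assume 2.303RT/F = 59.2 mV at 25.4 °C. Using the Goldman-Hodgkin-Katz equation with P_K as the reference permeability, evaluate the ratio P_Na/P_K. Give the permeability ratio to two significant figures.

Let α = P_Na/P_K. GHK: Vm = 59.2·log₁₀[(Kₒ + α·Naₒ)/(Kᵢ + α·Naᵢ)].
10^(Vm/59.2) = 10^(56.0/59.2) = 8.8297
So 8.8297·(Kᵢ + α·Naᵢ) = Kₒ + α·Naₒ → α = (8.8297·116.0 − 7.61) / (136.0 − 8.8297·8.95)
α = (1024 − 7.61) / (136.0 − 79.03) = 1017/56.97 = 17.84

18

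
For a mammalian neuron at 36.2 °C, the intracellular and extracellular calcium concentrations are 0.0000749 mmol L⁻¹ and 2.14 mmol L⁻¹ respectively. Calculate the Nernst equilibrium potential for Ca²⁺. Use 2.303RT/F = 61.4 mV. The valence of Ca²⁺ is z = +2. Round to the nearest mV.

E = (61.4/z) · log₁₀([Ca²⁺]_out/[Ca²⁺]_in) with z = +2.
= (61.4/2) · log₁₀(2.14/0.0000749) = 30.70 · log₁₀(2.857e+04)
= 30.70 · (4.4559) = 136.80 mV

137 mV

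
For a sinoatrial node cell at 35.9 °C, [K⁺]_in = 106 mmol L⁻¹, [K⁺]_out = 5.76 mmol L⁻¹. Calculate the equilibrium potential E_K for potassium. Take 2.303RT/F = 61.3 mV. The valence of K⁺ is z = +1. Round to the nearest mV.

-78 mV

E = (61.3/z) · log₁₀([K⁺]_out/[K⁺]_in) with z = +1.
= (61.3/1) · log₁₀(5.76/106) = 61.30 · log₁₀(0.05434)
= 61.30 · (-1.2649) = -77.54 mV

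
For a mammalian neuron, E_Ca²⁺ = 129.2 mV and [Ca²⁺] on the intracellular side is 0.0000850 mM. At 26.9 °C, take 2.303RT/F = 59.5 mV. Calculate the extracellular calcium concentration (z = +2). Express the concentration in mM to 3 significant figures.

1.87 mM

Nernst: E = (59.5/2) · log₁₀([out]/[in]), so log₁₀([out]/[in]) = 129.2 × 2 / 59.5 = 4.3429.
[out]/[in] = 10^(4.3429) = 2.202e+04.
[out] = 2.202e+04 × 0.0000850 = 1.872 mM.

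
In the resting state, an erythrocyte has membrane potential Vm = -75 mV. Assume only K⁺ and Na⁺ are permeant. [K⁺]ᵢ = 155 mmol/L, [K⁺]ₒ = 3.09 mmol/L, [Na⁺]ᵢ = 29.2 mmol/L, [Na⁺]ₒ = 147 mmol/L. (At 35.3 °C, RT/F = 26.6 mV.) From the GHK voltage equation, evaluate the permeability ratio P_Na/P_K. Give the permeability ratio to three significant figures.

Let α = P_Na/P_K. GHK: Vm = 26.6·ln[(Kₒ + α·Naₒ)/(Kᵢ + α·Naᵢ)].
e^(Vm/26.6) = e^(-75.0/26.6) = 0.059633
So 0.059633·(Kᵢ + α·Naᵢ) = Kₒ + α·Naₒ → α = (0.059633·155.0 − 3.09) / (147.0 − 0.059633·29.2)
α = (9.243 − 3.09) / (147.0 − 1.741) = 6.153/145.3 = 0.04236

0.0424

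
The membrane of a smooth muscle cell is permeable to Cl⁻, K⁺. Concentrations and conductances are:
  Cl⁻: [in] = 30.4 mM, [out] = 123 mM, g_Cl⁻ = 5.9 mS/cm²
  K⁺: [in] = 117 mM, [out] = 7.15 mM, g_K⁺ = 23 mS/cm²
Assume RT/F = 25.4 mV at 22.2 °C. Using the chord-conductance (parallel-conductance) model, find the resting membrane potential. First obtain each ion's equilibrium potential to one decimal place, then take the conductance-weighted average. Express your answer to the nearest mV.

-64 mV

E_Cl⁻ = (25.4/-1)·ln(123/30.4) = -35.5 mV
E_K⁺ = (25.4/1)·ln(7.15/117) = -71.0 mV
Vm = (Σ gᵢEᵢ)/(Σ gᵢ) = (5.9·-35.5 + 23·-71.0) / (5.9 + 23)
= -1842.45 / 28.9 = -63.75 mV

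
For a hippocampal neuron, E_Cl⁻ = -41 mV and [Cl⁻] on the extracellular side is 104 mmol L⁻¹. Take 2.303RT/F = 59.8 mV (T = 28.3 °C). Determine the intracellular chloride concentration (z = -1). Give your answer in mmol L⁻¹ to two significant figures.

Nernst: E = (59.8/-1) · log₁₀([out]/[in]), so log₁₀([out]/[in]) = -41.0 × -1 / 59.8 = 0.6856.
[out]/[in] = 10^(0.6856) = 4.849.
[in] = 104 / 4.849 = 21.45 mmol L⁻¹.

21 mmol L⁻¹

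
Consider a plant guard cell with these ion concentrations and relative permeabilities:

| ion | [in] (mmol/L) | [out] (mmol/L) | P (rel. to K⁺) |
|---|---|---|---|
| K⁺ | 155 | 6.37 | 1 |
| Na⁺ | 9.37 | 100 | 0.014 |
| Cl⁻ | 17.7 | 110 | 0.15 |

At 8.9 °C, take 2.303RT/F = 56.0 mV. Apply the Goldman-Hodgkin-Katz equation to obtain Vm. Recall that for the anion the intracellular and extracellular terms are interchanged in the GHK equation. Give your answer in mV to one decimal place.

-68.1 mV

Vm = 56.0 · log₁₀[(Σ P·[cation]ₒ + Σ P·[anion]ᵢ) / (Σ P·[cation]ᵢ + Σ P·[anion]ₒ)]
Numerator = 1×6.37 + 0.014×100 + 0.15×17.7 = 10.43
Denominator = 1×155 + 0.014×9.37 + 0.15×110 = 171.6
Vm = 56.0 · log₁₀(0.060741) = 56.0 × (-1.2165) = -68.13 mV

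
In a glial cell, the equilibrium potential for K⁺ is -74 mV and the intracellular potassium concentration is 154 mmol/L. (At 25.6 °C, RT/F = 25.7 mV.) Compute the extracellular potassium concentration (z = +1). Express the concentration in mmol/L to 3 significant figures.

8.65 mmol/L

Nernst: E = (25.7/1) · ln([out]/[in]), so ln([out]/[in]) = -74.0 × 1 / 25.7 = -2.8794.
[out]/[in] = e^(-2.8794) = 0.05617.
[out] = 0.05617 × 154 = 8.65 mmol/L.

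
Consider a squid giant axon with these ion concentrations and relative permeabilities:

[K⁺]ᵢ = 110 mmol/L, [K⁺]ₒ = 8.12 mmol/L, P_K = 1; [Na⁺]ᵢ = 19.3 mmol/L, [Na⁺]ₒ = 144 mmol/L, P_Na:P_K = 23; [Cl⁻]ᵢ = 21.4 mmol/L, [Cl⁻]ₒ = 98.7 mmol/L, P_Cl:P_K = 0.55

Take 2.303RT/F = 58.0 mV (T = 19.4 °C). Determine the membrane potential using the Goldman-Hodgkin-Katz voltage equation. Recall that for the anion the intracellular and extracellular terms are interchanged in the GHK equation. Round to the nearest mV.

Vm = 58.0 · log₁₀[(Σ P·[cation]ₒ + Σ P·[anion]ᵢ) / (Σ P·[cation]ᵢ + Σ P·[anion]ₒ)]
Numerator = 1×8.12 + 23×144 + 0.55×21.4 = 3332
Denominator = 1×110 + 23×19.3 + 0.55×98.7 = 608.2
Vm = 58.0 · log₁₀(5.4784) = 58.0 × (0.7387) = 42.84 mV

43 mV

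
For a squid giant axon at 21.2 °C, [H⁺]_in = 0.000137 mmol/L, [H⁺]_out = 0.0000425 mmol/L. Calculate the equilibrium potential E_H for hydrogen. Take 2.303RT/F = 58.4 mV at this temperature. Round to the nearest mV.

-30 mV

E = (58.4/z) · log₁₀([H⁺]_out/[H⁺]_in) with z = +1.
= (58.4/1) · log₁₀(0.0000425/0.000137) = 58.40 · log₁₀(0.3102)
= 58.40 · (-0.5083) = -29.69 mV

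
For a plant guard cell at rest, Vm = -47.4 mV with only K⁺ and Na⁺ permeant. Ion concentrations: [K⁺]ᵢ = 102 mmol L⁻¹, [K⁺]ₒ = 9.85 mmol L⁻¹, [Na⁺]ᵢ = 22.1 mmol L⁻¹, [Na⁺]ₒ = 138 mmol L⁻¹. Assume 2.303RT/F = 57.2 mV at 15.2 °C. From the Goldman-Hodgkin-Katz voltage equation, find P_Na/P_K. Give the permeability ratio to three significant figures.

0.0392

Let α = P_Na/P_K. GHK: Vm = 57.2·log₁₀[(Kₒ + α·Naₒ)/(Kᵢ + α·Naᵢ)].
10^(Vm/57.2) = 10^(-47.4/57.2) = 0.14836
So 0.14836·(Kᵢ + α·Naᵢ) = Kₒ + α·Naₒ → α = (0.14836·102.0 − 9.85) / (138.0 − 0.14836·22.1)
α = (15.13 − 9.85) / (138.0 − 3.279) = 5.283/134.7 = 0.03922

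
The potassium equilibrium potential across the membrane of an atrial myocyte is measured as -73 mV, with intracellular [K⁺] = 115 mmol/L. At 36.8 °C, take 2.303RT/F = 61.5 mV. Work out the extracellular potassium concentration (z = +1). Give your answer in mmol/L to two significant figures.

7.5 mmol/L

Nernst: E = (61.5/1) · log₁₀([out]/[in]), so log₁₀([out]/[in]) = -73.0 × 1 / 61.5 = -1.1870.
[out]/[in] = 10^(-1.1870) = 0.06501.
[out] = 0.06501 × 115 = 7.477 mmol/L.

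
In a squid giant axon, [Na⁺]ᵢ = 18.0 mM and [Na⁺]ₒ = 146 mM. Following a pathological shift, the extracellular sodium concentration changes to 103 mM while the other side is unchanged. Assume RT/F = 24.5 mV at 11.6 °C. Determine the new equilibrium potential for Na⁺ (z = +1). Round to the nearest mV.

After the shift: [Na⁺]_out = 103, [Na⁺]_in = 18.0 mM.
E_new = (24.5/1)·ln(103/18.0) = 24.50 · (1.7444) = 42.74 mV

43 mV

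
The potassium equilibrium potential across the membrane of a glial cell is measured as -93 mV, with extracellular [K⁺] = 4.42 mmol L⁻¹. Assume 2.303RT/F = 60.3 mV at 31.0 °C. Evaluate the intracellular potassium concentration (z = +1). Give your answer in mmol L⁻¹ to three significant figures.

154 mmol L⁻¹

Nernst: E = (60.3/1) · log₁₀([out]/[in]), so log₁₀([out]/[in]) = -93.0 × 1 / 60.3 = -1.5423.
[out]/[in] = 10^(-1.5423) = 0.02869.
[in] = 4.42 / 0.02869 = 154.1 mmol L⁻¹.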